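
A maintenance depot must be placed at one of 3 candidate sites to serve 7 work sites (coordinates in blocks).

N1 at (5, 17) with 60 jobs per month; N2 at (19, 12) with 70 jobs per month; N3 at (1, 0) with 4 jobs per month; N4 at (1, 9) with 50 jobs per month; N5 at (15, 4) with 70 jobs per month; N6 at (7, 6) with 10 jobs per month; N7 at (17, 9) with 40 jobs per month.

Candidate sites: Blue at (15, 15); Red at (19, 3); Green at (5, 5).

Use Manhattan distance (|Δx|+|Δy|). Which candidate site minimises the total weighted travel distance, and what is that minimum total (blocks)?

Total weighted distance at each candidate:
  Blue (15, 15): total = 3586
  Red (19, 3): total = 4414
  Green (5, 5): total = 4066
Minimum is at Blue with total 3586 blocks.

Blue, total 3586 blocks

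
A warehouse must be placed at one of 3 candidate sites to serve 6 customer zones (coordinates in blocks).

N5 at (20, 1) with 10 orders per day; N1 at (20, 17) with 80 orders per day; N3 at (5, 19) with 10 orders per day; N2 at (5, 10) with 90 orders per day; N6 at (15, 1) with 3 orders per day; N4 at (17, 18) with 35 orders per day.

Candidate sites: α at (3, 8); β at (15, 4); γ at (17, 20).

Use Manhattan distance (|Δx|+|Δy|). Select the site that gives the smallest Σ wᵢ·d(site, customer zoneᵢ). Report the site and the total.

Total weighted distance at each candidate:
  α (3, 8): total = 3707
  β (15, 4): total = 3779
  γ (17, 20): total = 2943
Minimum is at γ with total 2943 blocks.

γ, total 2943 blocks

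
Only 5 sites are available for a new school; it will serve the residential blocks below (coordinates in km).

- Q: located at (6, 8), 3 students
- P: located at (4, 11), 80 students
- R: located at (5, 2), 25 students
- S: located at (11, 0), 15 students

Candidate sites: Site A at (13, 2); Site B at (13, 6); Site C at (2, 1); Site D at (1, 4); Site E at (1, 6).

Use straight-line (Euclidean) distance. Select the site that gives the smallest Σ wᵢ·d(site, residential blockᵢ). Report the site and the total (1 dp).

Total weighted distance at each candidate:
  Site A (13, 2): total = 1288.3
  Site B (13, 6): total = 1164.0
  Site C (2, 1): total = 1054.9
  Site D (1, 4): total = 901.8
  Site E (1, 6): total = 799.0
Minimum is at Site E with total 799.0 km.

Site E, total 799.0 km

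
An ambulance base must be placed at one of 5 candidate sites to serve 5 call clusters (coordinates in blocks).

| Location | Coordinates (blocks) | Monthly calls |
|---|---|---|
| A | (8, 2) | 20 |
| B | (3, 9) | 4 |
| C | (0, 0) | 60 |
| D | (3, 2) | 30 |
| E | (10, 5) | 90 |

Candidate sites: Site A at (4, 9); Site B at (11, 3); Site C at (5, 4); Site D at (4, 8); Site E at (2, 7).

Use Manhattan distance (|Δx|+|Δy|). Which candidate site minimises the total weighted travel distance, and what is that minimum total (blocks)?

Site C, total 1328 blocks

Total weighted distance at each candidate:
  Site A (4, 9): total = 2144
  Site B (11, 3): total = 1516
  Site C (5, 4): total = 1328
  Site D (4, 8): total = 1948
  Site E (2, 7): total = 1852
Minimum is at Site C with total 1328 blocks.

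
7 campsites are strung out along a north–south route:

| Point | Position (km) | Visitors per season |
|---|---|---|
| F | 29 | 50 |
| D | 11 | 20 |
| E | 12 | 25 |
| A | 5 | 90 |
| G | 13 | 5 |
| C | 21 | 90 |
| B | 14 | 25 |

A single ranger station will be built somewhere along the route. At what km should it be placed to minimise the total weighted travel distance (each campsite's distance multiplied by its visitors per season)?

x = 14

For a sum of weighted absolute distances on a line, the optimum is the weighted median (not the mean). Total weight W = 305; half-weight = 152.5.
Sort by position and accumulate weight:
  km 5 (A, w=90) → cum 90
  km 11 (D, w=20) → cum 110
  km 12 (E, w=25) → cum 135
  km 13 (G, w=5) → cum 140
  km 14 (B, w=25) → cum 165  ≥ 152.5 → median here
  km 21 (C, w=90) → cum 255
  km 29 (F, w=50) → cum 305
Optimal location: km 14.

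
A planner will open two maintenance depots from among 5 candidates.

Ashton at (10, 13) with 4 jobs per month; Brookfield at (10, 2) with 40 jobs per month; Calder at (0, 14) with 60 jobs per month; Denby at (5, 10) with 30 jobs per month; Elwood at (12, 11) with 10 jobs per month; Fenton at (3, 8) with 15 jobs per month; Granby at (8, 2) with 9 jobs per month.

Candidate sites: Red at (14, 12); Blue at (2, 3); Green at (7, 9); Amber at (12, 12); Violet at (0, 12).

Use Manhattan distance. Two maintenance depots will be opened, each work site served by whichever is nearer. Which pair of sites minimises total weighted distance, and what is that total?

{Green, Violet}, total 855

Evaluate every pair (each demand assigned to the nearer of the two):
  {Green, Violet}: total = 855
  {Blue, Violet}: total = 1017
  {Amber, Violet}: total = 1063
  {Red, Violet}: total = 1189
  {Green, Amber}: total = 1379
  {Blue, Green}: total = 1406
  {Red, Green}: total = 1407
  {Blue, Amber}: total = 1585
  {Red, Blue}: total = 1643
  {Red, Amber}: total = 1933
Best pair: {Green, Violet} with total 855.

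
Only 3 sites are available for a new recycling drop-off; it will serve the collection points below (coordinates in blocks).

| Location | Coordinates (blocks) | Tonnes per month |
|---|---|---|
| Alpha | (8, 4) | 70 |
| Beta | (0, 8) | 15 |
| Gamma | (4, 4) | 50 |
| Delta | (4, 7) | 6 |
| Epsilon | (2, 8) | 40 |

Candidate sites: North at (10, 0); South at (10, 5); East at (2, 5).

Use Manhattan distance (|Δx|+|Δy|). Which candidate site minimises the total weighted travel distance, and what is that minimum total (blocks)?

Total weighted distance at each candidate:
  North (10, 0): total = 1908
  South (10, 5): total = 1243
  East (2, 5): total = 859
Minimum is at East with total 859 blocks.

East, total 859 blocks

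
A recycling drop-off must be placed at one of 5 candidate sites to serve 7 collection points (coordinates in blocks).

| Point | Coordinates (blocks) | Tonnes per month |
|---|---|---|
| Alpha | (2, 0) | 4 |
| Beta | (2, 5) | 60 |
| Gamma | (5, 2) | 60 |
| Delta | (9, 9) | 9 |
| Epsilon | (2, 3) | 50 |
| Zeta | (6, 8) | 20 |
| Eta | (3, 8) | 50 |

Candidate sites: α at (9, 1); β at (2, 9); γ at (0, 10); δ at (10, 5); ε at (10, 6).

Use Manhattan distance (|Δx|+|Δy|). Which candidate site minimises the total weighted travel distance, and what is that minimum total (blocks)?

β, total 1439 blocks

Total weighted distance at each candidate:
  α (9, 1): total = 2364
  β (2, 9): total = 1439
  γ (0, 10): total = 2198
  δ (10, 5): total = 2197
  ε (10, 6): total = 2292
Minimum is at β with total 1439 blocks.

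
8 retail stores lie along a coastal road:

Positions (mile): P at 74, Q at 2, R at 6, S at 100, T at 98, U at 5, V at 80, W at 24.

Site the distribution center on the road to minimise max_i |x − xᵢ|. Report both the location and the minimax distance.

location 51, max distance 49

The 1-center on a line is the midpoint of the two extreme points: leftmost at 2, rightmost at 100.
Optimal location = (2 + 100)/2 = 51; maximum distance = (100 − 2)/2 = 49.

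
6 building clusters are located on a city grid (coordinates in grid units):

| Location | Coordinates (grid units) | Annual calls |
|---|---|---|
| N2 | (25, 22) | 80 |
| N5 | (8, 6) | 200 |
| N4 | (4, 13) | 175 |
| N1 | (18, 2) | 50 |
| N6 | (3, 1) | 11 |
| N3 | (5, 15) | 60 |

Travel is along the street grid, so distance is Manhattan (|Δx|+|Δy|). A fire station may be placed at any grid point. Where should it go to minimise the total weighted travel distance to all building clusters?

Manhattan distance separates: Σwᵢ(|x−xᵢ|+|y−yᵢ|) = Σwᵢ|x−xᵢ| + Σwᵢ|y−yᵢ|, so x and y are optimised independently as 1-D weighted medians.
Total weight W = 576; half = 288.
x-coordinate, sorted with cumulative weight:
  x=3 (N6, w=11) cum 11
  x=4 (N4, w=175) cum 186
  x=5 (N3, w=60) cum 246
  x=8 (N5, w=200) cum 446  ← median
  x=18 (N1, w=50) cum 496
  x=25 (N2, w=80) cum 576
⇒ x* = 8
y-coordinate, sorted with cumulative weight:
  y=1 (N6, w=11) cum 11
  y=2 (N1, w=50) cum 61
  y=6 (N5, w=200) cum 261
  y=13 (N4, w=175) cum 436  ← median
  y=15 (N3, w=60) cum 496
  y=22 (N2, w=80) cum 576
⇒ y* = 13

(8, 13)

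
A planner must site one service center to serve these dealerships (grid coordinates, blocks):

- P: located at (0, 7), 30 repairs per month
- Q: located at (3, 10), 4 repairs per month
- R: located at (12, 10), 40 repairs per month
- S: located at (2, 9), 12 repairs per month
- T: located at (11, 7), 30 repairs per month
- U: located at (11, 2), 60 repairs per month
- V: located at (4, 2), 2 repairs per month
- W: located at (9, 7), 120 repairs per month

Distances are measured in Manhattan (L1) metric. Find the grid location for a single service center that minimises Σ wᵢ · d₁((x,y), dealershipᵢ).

(9, 7)

Manhattan distance separates: Σwᵢ(|x−xᵢ|+|y−yᵢ|) = Σwᵢ|x−xᵢ| + Σwᵢ|y−yᵢ|, so x and y are optimised independently as 1-D weighted medians.
Total weight W = 298; half = 149.
x-coordinate, sorted with cumulative weight:
  x=0 (P, w=30) cum 30
  x=2 (S, w=12) cum 42
  x=3 (Q, w=4) cum 46
  x=4 (V, w=2) cum 48
  x=9 (W, w=120) cum 168  ← median
  x=11 (T, w=30) cum 198
  x=11 (U, w=60) cum 258
  x=12 (R, w=40) cum 298
⇒ x* = 9
y-coordinate, sorted with cumulative weight:
  y=2 (U, w=60) cum 60
  y=2 (V, w=2) cum 62
  y=7 (P, w=30) cum 92
  y=7 (T, w=30) cum 122
  y=7 (W, w=120) cum 242  ← median
  y=9 (S, w=12) cum 254
  y=10 (Q, w=4) cum 258
  y=10 (R, w=40) cum 298
⇒ y* = 7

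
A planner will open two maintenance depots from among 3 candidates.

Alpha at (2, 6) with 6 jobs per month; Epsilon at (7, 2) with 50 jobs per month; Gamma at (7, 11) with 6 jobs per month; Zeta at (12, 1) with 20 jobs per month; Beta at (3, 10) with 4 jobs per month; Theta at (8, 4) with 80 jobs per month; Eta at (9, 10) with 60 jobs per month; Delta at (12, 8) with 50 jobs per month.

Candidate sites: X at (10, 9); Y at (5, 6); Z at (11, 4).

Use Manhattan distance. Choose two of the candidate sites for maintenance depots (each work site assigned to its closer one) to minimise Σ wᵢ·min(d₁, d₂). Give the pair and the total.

{X, Z}, total 1018

Evaluate every pair (each demand assigned to the nearer of the two):
  {X, Z}: total = 1018
  {X, Y}: total = 1242
  {Y, Z}: total = 1434
Best pair: {X, Z} with total 1018.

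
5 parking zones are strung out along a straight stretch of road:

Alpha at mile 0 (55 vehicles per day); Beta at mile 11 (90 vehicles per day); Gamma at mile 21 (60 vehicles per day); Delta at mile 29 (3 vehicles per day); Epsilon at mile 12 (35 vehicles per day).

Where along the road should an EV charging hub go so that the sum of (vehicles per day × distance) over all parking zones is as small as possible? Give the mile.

For a sum of weighted absolute distances on a line, the optimum is the weighted median (not the mean). Total weight W = 243; half-weight = 121.5.
Sort by position and accumulate weight:
  mile 0 (Alpha, w=55) → cum 55
  mile 11 (Beta, w=90) → cum 145  ≥ 121.5 → median here
  mile 12 (Epsilon, w=35) → cum 180
  mile 21 (Gamma, w=60) → cum 240
  mile 29 (Delta, w=3) → cum 243
Optimal location: mile 11.

x = 11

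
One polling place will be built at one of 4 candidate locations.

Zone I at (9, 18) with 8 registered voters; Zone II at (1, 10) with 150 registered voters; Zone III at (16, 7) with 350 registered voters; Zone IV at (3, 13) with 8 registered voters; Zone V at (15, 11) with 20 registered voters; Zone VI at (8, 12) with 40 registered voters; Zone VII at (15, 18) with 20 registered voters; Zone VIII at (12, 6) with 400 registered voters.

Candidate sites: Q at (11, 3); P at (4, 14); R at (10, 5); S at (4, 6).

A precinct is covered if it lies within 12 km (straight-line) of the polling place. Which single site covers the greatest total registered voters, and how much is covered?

R, covering 968

Coverage radius r = 12 km; a point is covered iff (Δx)²+(Δy)² ≤ 12² = 144.
  Q (11, 3): covers {Zone III, Zone V, Zone VI, Zone VIII} → 810
  P (4, 14): covers {Zone I, Zone II, Zone IV, Zone V, Zone VI, Zone VII, Zone VIII} → 646
  R (10, 5): covers {Zone II, Zone III, Zone IV, Zone V, Zone VI, Zone VIII} → 968
  S (4, 6): covers {Zone II, Zone IV, Zone VI, Zone VIII} → 598
Maximum coverage at R: 968 registered voters.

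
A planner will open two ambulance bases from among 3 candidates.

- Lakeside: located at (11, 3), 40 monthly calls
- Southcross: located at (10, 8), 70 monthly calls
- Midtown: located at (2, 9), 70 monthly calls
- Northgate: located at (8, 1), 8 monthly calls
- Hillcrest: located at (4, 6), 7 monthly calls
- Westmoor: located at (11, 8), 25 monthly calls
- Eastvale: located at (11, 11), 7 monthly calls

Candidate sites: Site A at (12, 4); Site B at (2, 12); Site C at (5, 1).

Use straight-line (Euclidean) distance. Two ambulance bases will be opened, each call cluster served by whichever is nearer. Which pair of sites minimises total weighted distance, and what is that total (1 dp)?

{Site A, Site B}, total 816.5

Evaluate every pair (each demand assigned to the nearer of the two):
  {Site A, Site B}: total = 816.5
  {Site A, Site C}: total = 1180.0
  {Site B, Site C}: total = 1418.7
Best pair: {Site A, Site B} with total 816.5.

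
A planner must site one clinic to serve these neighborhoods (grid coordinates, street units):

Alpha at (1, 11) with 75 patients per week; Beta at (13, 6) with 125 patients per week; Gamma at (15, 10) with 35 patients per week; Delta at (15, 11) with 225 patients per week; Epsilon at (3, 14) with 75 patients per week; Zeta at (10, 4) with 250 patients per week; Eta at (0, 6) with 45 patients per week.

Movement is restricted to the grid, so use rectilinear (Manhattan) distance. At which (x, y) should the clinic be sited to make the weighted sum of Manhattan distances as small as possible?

(10, 6)

Manhattan distance separates: Σwᵢ(|x−xᵢ|+|y−yᵢ|) = Σwᵢ|x−xᵢ| + Σwᵢ|y−yᵢ|, so x and y are optimised independently as 1-D weighted medians.
Total weight W = 830; half = 415.
x-coordinate, sorted with cumulative weight:
  x=0 (Eta, w=45) cum 45
  x=1 (Alpha, w=75) cum 120
  x=3 (Epsilon, w=75) cum 195
  x=10 (Zeta, w=250) cum 445  ← median
  x=13 (Beta, w=125) cum 570
  x=15 (Gamma, w=35) cum 605
  x=15 (Delta, w=225) cum 830
⇒ x* = 10
y-coordinate, sorted with cumulative weight:
  y=4 (Zeta, w=250) cum 250
  y=6 (Beta, w=125) cum 375
  y=6 (Eta, w=45) cum 420  ← median
  y=10 (Gamma, w=35) cum 455
  y=11 (Alpha, w=75) cum 530
  y=11 (Delta, w=225) cum 755
  y=14 (Epsilon, w=75) cum 830
⇒ y* = 6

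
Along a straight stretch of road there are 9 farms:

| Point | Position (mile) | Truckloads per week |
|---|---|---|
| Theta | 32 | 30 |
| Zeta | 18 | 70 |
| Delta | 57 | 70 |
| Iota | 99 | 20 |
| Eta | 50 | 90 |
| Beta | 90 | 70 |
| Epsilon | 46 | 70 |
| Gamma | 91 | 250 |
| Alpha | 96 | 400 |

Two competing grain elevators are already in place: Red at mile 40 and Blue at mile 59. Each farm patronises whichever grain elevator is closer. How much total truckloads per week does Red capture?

170

The indifferent point is the midpoint (40+59)/2 = 49.5; farms left of it (closer to Red at 40) go to Red, those right go to Blue.
  Zeta at 18 (w=70) → Red
  Theta at 32 (w=30) → Red
  Epsilon at 46 (w=70) → Red
  Eta at 50 (w=90) → Blue
  Delta at 57 (w=70) → Blue
  Beta at 90 (w=70) → Blue
  Gamma at 91 (w=250) → Blue
  Alpha at 96 (w=400) → Blue
  Iota at 99 (w=20) → Blue
Red captures 170; Blue captures 900.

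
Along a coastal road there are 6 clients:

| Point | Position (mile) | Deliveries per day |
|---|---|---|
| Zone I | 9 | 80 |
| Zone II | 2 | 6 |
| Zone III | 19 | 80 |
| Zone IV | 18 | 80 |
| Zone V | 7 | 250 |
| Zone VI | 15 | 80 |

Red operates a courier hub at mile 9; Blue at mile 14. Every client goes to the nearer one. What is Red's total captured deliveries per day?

336

The indifferent point is the midpoint (9+14)/2 = 11.5; clients left of it (closer to Red at 9) go to Red, those right go to Blue.
  Zone II at 2 (w=6) → Red
  Zone V at 7 (w=250) → Red
  Zone I at 9 (w=80) → Red
  Zone VI at 15 (w=80) → Blue
  Zone IV at 18 (w=80) → Blue
  Zone III at 19 (w=80) → Blue
Red captures 336; Blue captures 240.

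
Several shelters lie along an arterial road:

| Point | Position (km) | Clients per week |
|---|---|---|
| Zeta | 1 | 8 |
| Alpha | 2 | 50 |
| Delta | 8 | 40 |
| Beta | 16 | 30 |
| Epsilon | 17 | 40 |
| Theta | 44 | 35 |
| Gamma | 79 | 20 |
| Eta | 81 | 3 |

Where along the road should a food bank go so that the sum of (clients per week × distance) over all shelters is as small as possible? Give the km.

For a sum of weighted absolute distances on a line, the optimum is the weighted median (not the mean). Total weight W = 226; half-weight = 113.
Sort by position and accumulate weight:
  km 1 (Zeta, w=8) → cum 8
  km 2 (Alpha, w=50) → cum 58
  km 8 (Delta, w=40) → cum 98
  km 16 (Beta, w=30) → cum 128  ≥ 113 → median here
  km 17 (Epsilon, w=40) → cum 168
  km 44 (Theta, w=35) → cum 203
  km 79 (Gamma, w=20) → cum 223
  km 81 (Eta, w=3) → cum 226
Optimal location: km 16.

x = 16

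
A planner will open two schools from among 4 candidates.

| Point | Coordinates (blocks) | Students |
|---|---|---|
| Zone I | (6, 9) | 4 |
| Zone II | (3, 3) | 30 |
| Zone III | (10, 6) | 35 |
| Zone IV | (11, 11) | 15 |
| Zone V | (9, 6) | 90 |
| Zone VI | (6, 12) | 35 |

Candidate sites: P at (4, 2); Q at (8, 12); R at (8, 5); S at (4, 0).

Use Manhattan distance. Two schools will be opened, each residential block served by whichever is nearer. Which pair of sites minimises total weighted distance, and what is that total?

Evaluate every pair (each demand assigned to the nearer of the two):
  {Q, R}: total = 645
  {P, R}: total = 819
  {R, S}: total = 879
  {P, Q}: total = 1120
  {Q, S}: total = 1180
  {P, S}: total = 1916
Best pair: {Q, R} with total 645.

{Q, R}, total 645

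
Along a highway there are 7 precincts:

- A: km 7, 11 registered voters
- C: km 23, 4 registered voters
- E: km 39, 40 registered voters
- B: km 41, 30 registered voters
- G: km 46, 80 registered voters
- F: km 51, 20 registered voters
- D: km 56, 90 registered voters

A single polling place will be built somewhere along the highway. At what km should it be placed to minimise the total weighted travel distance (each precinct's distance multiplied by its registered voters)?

x = 46

For a sum of weighted absolute distances on a line, the optimum is the weighted median (not the mean). Total weight W = 275; half-weight = 137.5.
Sort by position and accumulate weight:
  km 7 (A, w=11) → cum 11
  km 23 (C, w=4) → cum 15
  km 39 (E, w=40) → cum 55
  km 41 (B, w=30) → cum 85
  km 46 (G, w=80) → cum 165  ≥ 137.5 → median here
  km 51 (F, w=20) → cum 185
  km 56 (D, w=90) → cum 275
Optimal location: km 46.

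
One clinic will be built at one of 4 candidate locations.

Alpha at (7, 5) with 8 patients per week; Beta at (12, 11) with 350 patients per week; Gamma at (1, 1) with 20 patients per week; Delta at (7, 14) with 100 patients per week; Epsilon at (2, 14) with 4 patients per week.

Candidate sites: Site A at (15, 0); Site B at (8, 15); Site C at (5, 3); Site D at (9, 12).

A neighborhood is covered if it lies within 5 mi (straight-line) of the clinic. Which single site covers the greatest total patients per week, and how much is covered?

Coverage radius r = 5 mi; a point is covered iff (Δx)²+(Δy)² ≤ 5² = 25.
  Site A (15, 0): covers {none} → 0
  Site B (8, 15): covers {Delta} → 100
  Site C (5, 3): covers {Alpha, Gamma} → 28
  Site D (9, 12): covers {Beta, Delta} → 450
Maximum coverage at Site D: 450 patients per week.

Site D, covering 450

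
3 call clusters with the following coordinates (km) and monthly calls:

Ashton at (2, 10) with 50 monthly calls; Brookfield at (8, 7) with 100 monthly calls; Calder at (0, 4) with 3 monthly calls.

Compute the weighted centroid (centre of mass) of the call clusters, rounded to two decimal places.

The minimiser of Σwᵢ‖p−pᵢ‖² is the weighted centroid p* = (Σwᵢpᵢ)/(Σwᵢ).
Σwᵢ = 153.
Σwᵢxᵢ = 50·2 + 100·8 + 3·0 = 900.
Σwᵢyᵢ = 50·10 + 100·7 + 3·4 = 1212.
x* = 900/153 = 5.88, y* = 1212/153 = 7.92.

(5.88, 7.92)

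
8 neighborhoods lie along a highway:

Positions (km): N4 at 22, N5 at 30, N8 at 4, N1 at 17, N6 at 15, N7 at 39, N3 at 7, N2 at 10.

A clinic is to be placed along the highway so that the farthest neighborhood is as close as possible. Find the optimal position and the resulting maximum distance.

The 1-center on a line is the midpoint of the two extreme points: leftmost at 4, rightmost at 39.
Optimal location = (4 + 39)/2 = 21.5; maximum distance = (39 − 4)/2 = 17.5.

location 21.5, max distance 17.5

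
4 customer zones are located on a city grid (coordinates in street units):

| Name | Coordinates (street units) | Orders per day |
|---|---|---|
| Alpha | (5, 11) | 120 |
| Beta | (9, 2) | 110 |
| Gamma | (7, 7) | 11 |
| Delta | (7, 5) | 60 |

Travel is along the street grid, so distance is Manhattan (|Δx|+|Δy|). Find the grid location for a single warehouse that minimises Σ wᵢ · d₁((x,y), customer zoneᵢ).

(7, 5)

Manhattan distance separates: Σwᵢ(|x−xᵢ|+|y−yᵢ|) = Σwᵢ|x−xᵢ| + Σwᵢ|y−yᵢ|, so x and y are optimised independently as 1-D weighted medians.
Total weight W = 301; half = 150.5.
x-coordinate, sorted with cumulative weight:
  x=5 (Alpha, w=120) cum 120
  x=7 (Gamma, w=11) cum 131
  x=7 (Delta, w=60) cum 191  ← median
  x=9 (Beta, w=110) cum 301
⇒ x* = 7
y-coordinate, sorted with cumulative weight:
  y=2 (Beta, w=110) cum 110
  y=5 (Delta, w=60) cum 170  ← median
  y=7 (Gamma, w=11) cum 181
  y=11 (Alpha, w=120) cum 301
⇒ y* = 5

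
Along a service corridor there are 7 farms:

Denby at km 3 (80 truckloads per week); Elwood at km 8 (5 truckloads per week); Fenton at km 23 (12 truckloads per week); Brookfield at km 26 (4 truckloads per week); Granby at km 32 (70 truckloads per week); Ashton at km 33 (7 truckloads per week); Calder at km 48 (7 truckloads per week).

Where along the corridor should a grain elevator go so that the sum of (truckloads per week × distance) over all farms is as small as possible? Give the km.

x = 23

For a sum of weighted absolute distances on a line, the optimum is the weighted median (not the mean). Total weight W = 185; half-weight = 92.5.
Sort by position and accumulate weight:
  km 3 (Denby, w=80) → cum 80
  km 8 (Elwood, w=5) → cum 85
  km 23 (Fenton, w=12) → cum 97  ≥ 92.5 → median here
  km 26 (Brookfield, w=4) → cum 101
  km 32 (Granby, w=70) → cum 171
  km 33 (Ashton, w=7) → cum 178
  km 48 (Calder, w=7) → cum 185
Optimal location: km 23.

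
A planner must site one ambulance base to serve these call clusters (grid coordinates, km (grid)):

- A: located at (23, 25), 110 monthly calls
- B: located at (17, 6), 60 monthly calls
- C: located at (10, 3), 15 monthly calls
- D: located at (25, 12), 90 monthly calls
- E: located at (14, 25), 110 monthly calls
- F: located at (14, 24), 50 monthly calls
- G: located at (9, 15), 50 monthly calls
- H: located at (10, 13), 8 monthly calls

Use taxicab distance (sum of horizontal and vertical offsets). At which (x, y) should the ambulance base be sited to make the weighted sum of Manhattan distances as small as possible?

(17, 24)

Manhattan distance separates: Σwᵢ(|x−xᵢ|+|y−yᵢ|) = Σwᵢ|x−xᵢ| + Σwᵢ|y−yᵢ|, so x and y are optimised independently as 1-D weighted medians.
Total weight W = 493; half = 246.5.
x-coordinate, sorted with cumulative weight:
  x=9 (G, w=50) cum 50
  x=10 (C, w=15) cum 65
  x=10 (H, w=8) cum 73
  x=14 (E, w=110) cum 183
  x=14 (F, w=50) cum 233
  x=17 (B, w=60) cum 293  ← median
  x=23 (A, w=110) cum 403
  x=25 (D, w=90) cum 493
⇒ x* = 17
y-coordinate, sorted with cumulative weight:
  y=3 (C, w=15) cum 15
  y=6 (B, w=60) cum 75
  y=12 (D, w=90) cum 165
  y=13 (H, w=8) cum 173
  y=15 (G, w=50) cum 223
  y=24 (F, w=50) cum 273  ← median
  y=25 (A, w=110) cum 383
  y=25 (E, w=110) cum 493
⇒ y* = 24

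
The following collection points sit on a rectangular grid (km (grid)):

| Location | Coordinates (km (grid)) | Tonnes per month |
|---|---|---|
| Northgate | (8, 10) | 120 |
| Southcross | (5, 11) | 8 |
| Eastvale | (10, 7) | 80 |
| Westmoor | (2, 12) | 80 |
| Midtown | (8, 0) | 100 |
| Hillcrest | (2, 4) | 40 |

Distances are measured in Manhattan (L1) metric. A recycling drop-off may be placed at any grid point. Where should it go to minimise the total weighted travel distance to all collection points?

Manhattan distance separates: Σwᵢ(|x−xᵢ|+|y−yᵢ|) = Σwᵢ|x−xᵢ| + Σwᵢ|y−yᵢ|, so x and y are optimised independently as 1-D weighted medians.
Total weight W = 428; half = 214.
x-coordinate, sorted with cumulative weight:
  x=2 (Westmoor, w=80) cum 80
  x=2 (Hillcrest, w=40) cum 120
  x=5 (Southcross, w=8) cum 128
  x=8 (Northgate, w=120) cum 248  ← median
  x=8 (Midtown, w=100) cum 348
  x=10 (Eastvale, w=80) cum 428
⇒ x* = 8
y-coordinate, sorted with cumulative weight:
  y=0 (Midtown, w=100) cum 100
  y=4 (Hillcrest, w=40) cum 140
  y=7 (Eastvale, w=80) cum 220  ← median
  y=10 (Northgate, w=120) cum 340
  y=11 (Southcross, w=8) cum 348
  y=12 (Westmoor, w=80) cum 428
⇒ y* = 7

(8, 7)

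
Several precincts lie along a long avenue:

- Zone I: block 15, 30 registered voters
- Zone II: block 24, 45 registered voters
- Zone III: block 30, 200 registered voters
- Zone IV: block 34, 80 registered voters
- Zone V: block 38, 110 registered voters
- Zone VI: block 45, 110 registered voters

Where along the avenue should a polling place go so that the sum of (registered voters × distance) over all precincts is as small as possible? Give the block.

x = 34

For a sum of weighted absolute distances on a line, the optimum is the weighted median (not the mean). Total weight W = 575; half-weight = 287.5.
Sort by position and accumulate weight:
  block 15 (Zone I, w=30) → cum 30
  block 24 (Zone II, w=45) → cum 75
  block 30 (Zone III, w=200) → cum 275
  block 34 (Zone IV, w=80) → cum 355  ≥ 287.5 → median here
  block 38 (Zone V, w=110) → cum 465
  block 45 (Zone VI, w=110) → cum 575
Optimal location: block 34.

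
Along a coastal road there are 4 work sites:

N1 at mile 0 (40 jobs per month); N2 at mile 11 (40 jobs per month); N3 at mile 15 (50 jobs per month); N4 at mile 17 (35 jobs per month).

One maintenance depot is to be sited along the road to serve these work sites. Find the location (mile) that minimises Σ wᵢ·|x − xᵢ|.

x = 15

For a sum of weighted absolute distances on a line, the optimum is the weighted median (not the mean). Total weight W = 165; half-weight = 82.5.
Sort by position and accumulate weight:
  mile 0 (N1, w=40) → cum 40
  mile 11 (N2, w=40) → cum 80
  mile 15 (N3, w=50) → cum 130  ≥ 82.5 → median here
  mile 17 (N4, w=35) → cum 165
Optimal location: mile 15.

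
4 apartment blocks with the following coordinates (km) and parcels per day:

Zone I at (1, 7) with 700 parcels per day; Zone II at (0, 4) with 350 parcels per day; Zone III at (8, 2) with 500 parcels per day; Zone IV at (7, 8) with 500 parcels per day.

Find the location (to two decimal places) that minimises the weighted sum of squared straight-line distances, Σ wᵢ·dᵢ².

The minimiser of Σwᵢ‖p−pᵢ‖² is the weighted centroid p* = (Σwᵢpᵢ)/(Σwᵢ).
Σwᵢ = 2050.
Σwᵢxᵢ = 700·1 + 350·0 + 500·8 + 500·7 = 8200.
Σwᵢyᵢ = 700·7 + 350·4 + 500·2 + 500·8 = 11300.
x* = 8200/2050 = 4.00, y* = 11300/2050 = 5.51.

(4.00, 5.51)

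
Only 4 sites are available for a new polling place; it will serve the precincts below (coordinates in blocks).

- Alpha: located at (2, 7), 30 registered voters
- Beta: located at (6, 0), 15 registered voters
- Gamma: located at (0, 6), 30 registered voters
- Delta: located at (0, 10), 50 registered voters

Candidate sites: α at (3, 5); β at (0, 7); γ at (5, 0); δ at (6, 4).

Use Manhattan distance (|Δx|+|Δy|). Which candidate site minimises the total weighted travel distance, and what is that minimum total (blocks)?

Total weighted distance at each candidate:
  α (3, 5): total = 730
  β (0, 7): total = 435
  γ (5, 0): total = 1395
  δ (6, 4): total = 1110
Minimum is at β with total 435 blocks.

β, total 435 blocks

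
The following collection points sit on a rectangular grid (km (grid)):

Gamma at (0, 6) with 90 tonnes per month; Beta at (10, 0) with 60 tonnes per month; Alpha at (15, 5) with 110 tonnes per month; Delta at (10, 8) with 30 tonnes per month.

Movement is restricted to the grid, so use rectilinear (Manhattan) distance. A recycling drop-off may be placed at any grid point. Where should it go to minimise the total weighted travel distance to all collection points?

Manhattan distance separates: Σwᵢ(|x−xᵢ|+|y−yᵢ|) = Σwᵢ|x−xᵢ| + Σwᵢ|y−yᵢ|, so x and y are optimised independently as 1-D weighted medians.
Total weight W = 290; half = 145.
x-coordinate, sorted with cumulative weight:
  x=0 (Gamma, w=90) cum 90
  x=10 (Beta, w=60) cum 150  ← median
  x=10 (Delta, w=30) cum 180
  x=15 (Alpha, w=110) cum 290
⇒ x* = 10
y-coordinate, sorted with cumulative weight:
  y=0 (Beta, w=60) cum 60
  y=5 (Alpha, w=110) cum 170  ← median
  y=6 (Gamma, w=90) cum 260
  y=8 (Delta, w=30) cum 290
⇒ y* = 5

(10, 5)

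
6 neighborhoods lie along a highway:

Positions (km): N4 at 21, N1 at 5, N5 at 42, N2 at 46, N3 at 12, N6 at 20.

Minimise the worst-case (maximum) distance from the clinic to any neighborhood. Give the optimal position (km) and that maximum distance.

The 1-center on a line is the midpoint of the two extreme points: leftmost at 5, rightmost at 46.
Optimal location = (5 + 46)/2 = 25.5; maximum distance = (46 − 5)/2 = 20.5.

location 25.5, max distance 20.5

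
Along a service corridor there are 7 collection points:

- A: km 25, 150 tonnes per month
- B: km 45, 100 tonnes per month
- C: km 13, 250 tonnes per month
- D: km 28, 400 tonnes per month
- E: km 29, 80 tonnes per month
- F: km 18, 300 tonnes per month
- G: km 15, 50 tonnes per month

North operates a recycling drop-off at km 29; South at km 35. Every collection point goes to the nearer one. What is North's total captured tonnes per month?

1230

The indifferent point is the midpoint (29+35)/2 = 32; collection points left of it (closer to North at 29) go to North, those right go to South.
  C at 13 (w=250) → North
  G at 15 (w=50) → North
  F at 18 (w=300) → North
  A at 25 (w=150) → North
  D at 28 (w=400) → North
  E at 29 (w=80) → North
  B at 45 (w=100) → South
North captures 1230; South captures 100.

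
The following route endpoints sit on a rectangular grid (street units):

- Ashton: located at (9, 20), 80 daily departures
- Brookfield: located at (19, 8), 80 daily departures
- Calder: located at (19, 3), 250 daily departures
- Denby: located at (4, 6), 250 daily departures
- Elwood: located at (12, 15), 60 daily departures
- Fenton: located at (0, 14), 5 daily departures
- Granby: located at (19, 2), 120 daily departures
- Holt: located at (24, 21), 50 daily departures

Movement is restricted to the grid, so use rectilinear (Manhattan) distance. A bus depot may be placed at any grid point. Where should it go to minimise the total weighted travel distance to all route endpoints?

(19, 6)

Manhattan distance separates: Σwᵢ(|x−xᵢ|+|y−yᵢ|) = Σwᵢ|x−xᵢ| + Σwᵢ|y−yᵢ|, so x and y are optimised independently as 1-D weighted medians.
Total weight W = 895; half = 447.5.
x-coordinate, sorted with cumulative weight:
  x=0 (Fenton, w=5) cum 5
  x=4 (Denby, w=250) cum 255
  x=9 (Ashton, w=80) cum 335
  x=12 (Elwood, w=60) cum 395
  x=19 (Brookfield, w=80) cum 475  ← median
  x=19 (Calder, w=250) cum 725
  x=19 (Granby, w=120) cum 845
  x=24 (Holt, w=50) cum 895
⇒ x* = 19
y-coordinate, sorted with cumulative weight:
  y=2 (Granby, w=120) cum 120
  y=3 (Calder, w=250) cum 370
  y=6 (Denby, w=250) cum 620  ← median
  y=8 (Brookfield, w=80) cum 700
  y=14 (Fenton, w=5) cum 705
  y=15 (Elwood, w=60) cum 765
  y=20 (Ashton, w=80) cum 845
  y=21 (Holt, w=50) cum 895
⇒ y* = 6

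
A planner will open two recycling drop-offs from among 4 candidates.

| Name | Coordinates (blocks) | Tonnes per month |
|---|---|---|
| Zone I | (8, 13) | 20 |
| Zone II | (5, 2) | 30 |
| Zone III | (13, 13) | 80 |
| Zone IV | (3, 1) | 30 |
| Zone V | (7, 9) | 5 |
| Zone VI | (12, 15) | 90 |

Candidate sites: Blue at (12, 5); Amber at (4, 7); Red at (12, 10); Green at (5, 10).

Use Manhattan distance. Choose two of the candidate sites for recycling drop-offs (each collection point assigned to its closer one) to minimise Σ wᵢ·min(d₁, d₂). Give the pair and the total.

Evaluate every pair (each demand assigned to the nearer of the two):
  {Amber, Red}: total = 1325
  {Red, Green}: total = 1475
  {Blue, Red}: total = 1630
  {Blue, Amber}: total = 2235
  {Blue, Green}: total = 2325
  {Amber, Green}: total = 2485
Best pair: {Amber, Red} with total 1325.

{Amber, Red}, total 1325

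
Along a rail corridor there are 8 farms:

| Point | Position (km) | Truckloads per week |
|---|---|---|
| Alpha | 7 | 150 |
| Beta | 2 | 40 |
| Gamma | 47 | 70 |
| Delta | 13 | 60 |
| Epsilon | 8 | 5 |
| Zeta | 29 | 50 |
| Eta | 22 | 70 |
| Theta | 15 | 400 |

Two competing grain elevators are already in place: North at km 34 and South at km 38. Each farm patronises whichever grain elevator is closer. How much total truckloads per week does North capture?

The indifferent point is the midpoint (34+38)/2 = 36; farms left of it (closer to North at 34) go to North, those right go to South.
  Beta at 2 (w=40) → North
  Alpha at 7 (w=150) → North
  Epsilon at 8 (w=5) → North
  Delta at 13 (w=60) → North
  Theta at 15 (w=400) → North
  Eta at 22 (w=70) → North
  Zeta at 29 (w=50) → North
  Gamma at 47 (w=70) → South
North captures 775; South captures 70.

775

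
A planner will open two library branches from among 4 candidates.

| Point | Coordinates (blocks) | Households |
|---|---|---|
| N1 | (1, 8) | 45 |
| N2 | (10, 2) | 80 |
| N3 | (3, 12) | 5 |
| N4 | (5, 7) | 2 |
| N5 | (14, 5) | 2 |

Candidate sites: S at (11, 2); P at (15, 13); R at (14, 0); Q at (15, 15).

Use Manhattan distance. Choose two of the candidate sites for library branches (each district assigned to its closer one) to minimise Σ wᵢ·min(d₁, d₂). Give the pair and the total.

{S, P}, total 899

Evaluate every pair (each demand assigned to the nearer of the two):
  {S, P}: total = 899
  {S, Q}: total = 909
  {S, R}: total = 922
  {P, R}: total = 1442
  {R, Q}: total = 1542
  {P, Q}: total = 2250
Best pair: {S, P} with total 899.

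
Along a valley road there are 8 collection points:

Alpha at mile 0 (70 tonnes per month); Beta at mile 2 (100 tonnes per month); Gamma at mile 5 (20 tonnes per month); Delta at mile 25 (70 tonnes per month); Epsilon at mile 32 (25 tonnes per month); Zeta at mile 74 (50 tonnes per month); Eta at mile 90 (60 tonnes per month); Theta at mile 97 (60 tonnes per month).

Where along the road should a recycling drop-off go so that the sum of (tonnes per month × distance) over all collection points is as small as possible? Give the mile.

x = 25

For a sum of weighted absolute distances on a line, the optimum is the weighted median (not the mean). Total weight W = 455; half-weight = 227.5.
Sort by position and accumulate weight:
  mile 0 (Alpha, w=70) → cum 70
  mile 2 (Beta, w=100) → cum 170
  mile 5 (Gamma, w=20) → cum 190
  mile 25 (Delta, w=70) → cum 260  ≥ 227.5 → median here
  mile 32 (Epsilon, w=25) → cum 285
  mile 74 (Zeta, w=50) → cum 335
  mile 90 (Eta, w=60) → cum 395
  mile 97 (Theta, w=60) → cum 455
Optimal location: mile 25.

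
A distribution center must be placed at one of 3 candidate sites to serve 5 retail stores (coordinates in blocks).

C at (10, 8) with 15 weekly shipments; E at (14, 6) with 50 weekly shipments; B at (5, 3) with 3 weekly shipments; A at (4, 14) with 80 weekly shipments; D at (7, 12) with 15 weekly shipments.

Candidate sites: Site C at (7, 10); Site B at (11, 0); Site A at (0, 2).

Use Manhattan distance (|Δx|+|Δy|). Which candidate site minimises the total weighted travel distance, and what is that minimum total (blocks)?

Site C, total 1242 blocks

Total weighted distance at each candidate:
  Site C (7, 10): total = 1242
  Site B (11, 0): total = 2532
  Site A (0, 2): total = 2693
Minimum is at Site C with total 1242 blocks.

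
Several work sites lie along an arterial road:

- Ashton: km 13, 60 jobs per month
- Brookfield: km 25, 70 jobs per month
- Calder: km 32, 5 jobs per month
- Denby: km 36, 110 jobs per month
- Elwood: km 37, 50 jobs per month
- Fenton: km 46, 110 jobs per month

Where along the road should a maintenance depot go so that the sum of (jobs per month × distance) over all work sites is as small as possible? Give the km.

x = 36

For a sum of weighted absolute distances on a line, the optimum is the weighted median (not the mean). Total weight W = 405; half-weight = 202.5.
Sort by position and accumulate weight:
  km 13 (Ashton, w=60) → cum 60
  km 25 (Brookfield, w=70) → cum 130
  km 32 (Calder, w=5) → cum 135
  km 36 (Denby, w=110) → cum 245  ≥ 202.5 → median here
  km 37 (Elwood, w=50) → cum 295
  km 46 (Fenton, w=110) → cum 405
Optimal location: km 36.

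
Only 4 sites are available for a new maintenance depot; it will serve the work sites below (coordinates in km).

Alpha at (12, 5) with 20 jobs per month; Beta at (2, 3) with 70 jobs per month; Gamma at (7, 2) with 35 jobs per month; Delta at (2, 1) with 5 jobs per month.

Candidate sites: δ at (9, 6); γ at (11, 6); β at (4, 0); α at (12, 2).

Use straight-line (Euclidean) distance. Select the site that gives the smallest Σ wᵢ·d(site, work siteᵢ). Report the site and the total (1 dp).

Total weighted distance at each candidate:
  δ (9, 6): total = 795.9
  γ (11, 6): total = 941.8
  β (4, 0): total = 578.4
  α (12, 2): total = 988.7
Minimum is at β with total 578.4 km.

β, total 578.4 km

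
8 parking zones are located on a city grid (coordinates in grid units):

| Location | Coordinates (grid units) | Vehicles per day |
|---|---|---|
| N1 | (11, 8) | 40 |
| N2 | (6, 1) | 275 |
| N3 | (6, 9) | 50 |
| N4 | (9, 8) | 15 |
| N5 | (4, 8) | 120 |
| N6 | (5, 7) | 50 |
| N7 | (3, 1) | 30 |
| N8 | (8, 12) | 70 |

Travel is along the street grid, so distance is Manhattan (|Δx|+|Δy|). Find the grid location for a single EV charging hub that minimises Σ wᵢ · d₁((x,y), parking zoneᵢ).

(6, 7)

Manhattan distance separates: Σwᵢ(|x−xᵢ|+|y−yᵢ|) = Σwᵢ|x−xᵢ| + Σwᵢ|y−yᵢ|, so x and y are optimised independently as 1-D weighted medians.
Total weight W = 650; half = 325.
x-coordinate, sorted with cumulative weight:
  x=3 (N7, w=30) cum 30
  x=4 (N5, w=120) cum 150
  x=5 (N6, w=50) cum 200
  x=6 (N2, w=275) cum 475  ← median
  x=6 (N3, w=50) cum 525
  x=8 (N8, w=70) cum 595
  x=9 (N4, w=15) cum 610
  x=11 (N1, w=40) cum 650
⇒ x* = 6
y-coordinate, sorted with cumulative weight:
  y=1 (N2, w=275) cum 275
  y=1 (N7, w=30) cum 305
  y=7 (N6, w=50) cum 355  ← median
  y=8 (N1, w=40) cum 395
  y=8 (N4, w=15) cum 410
  y=8 (N5, w=120) cum 530
  y=9 (N3, w=50) cum 580
  y=12 (N8, w=70) cum 650
⇒ y* = 7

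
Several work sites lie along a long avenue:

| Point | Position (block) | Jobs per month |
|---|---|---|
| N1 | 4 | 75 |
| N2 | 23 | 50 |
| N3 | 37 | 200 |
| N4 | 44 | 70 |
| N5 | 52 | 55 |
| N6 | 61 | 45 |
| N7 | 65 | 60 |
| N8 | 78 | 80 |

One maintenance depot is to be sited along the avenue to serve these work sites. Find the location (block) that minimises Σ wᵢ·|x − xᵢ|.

x = 37

For a sum of weighted absolute distances on a line, the optimum is the weighted median (not the mean). Total weight W = 635; half-weight = 317.5.
Sort by position and accumulate weight:
  block 4 (N1, w=75) → cum 75
  block 23 (N2, w=50) → cum 125
  block 37 (N3, w=200) → cum 325  ≥ 317.5 → median here
  block 44 (N4, w=70) → cum 395
  block 52 (N5, w=55) → cum 450
  block 61 (N6, w=45) → cum 495
  block 65 (N7, w=60) → cum 555
  block 78 (N8, w=80) → cum 635
Optimal location: block 37.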